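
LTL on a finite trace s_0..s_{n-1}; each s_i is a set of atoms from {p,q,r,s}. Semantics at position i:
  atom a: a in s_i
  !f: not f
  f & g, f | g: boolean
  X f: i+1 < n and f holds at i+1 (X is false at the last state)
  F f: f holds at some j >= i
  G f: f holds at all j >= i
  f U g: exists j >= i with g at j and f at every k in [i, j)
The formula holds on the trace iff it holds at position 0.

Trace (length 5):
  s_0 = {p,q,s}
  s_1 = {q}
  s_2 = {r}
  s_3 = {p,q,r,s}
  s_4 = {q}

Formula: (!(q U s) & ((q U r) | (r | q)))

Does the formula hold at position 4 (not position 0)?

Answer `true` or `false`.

s_0={p,q,s}: (!(q U s) & ((q U r) | (r | q)))=False !(q U s)=False (q U s)=True q=True s=True ((q U r) | (r | q))=True (q U r)=True r=False (r | q)=True
s_1={q}: (!(q U s) & ((q U r) | (r | q)))=True !(q U s)=True (q U s)=False q=True s=False ((q U r) | (r | q))=True (q U r)=True r=False (r | q)=True
s_2={r}: (!(q U s) & ((q U r) | (r | q)))=True !(q U s)=True (q U s)=False q=False s=False ((q U r) | (r | q))=True (q U r)=True r=True (r | q)=True
s_3={p,q,r,s}: (!(q U s) & ((q U r) | (r | q)))=False !(q U s)=False (q U s)=True q=True s=True ((q U r) | (r | q))=True (q U r)=True r=True (r | q)=True
s_4={q}: (!(q U s) & ((q U r) | (r | q)))=True !(q U s)=True (q U s)=False q=True s=False ((q U r) | (r | q))=True (q U r)=False r=False (r | q)=True
Evaluating at position 4: result = True

Answer: true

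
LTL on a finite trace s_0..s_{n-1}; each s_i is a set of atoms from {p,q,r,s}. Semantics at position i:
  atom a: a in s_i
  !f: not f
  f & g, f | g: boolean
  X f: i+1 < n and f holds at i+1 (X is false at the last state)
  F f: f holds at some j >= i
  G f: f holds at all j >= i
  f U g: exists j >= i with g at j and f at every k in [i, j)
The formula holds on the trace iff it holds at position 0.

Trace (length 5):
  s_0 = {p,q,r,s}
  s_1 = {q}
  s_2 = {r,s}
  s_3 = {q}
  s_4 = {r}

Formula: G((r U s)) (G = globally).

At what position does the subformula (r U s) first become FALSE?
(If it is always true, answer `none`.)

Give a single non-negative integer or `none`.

s_0={p,q,r,s}: (r U s)=True r=True s=True
s_1={q}: (r U s)=False r=False s=False
s_2={r,s}: (r U s)=True r=True s=True
s_3={q}: (r U s)=False r=False s=False
s_4={r}: (r U s)=False r=True s=False
G((r U s)) holds globally = False
First violation at position 1.

Answer: 1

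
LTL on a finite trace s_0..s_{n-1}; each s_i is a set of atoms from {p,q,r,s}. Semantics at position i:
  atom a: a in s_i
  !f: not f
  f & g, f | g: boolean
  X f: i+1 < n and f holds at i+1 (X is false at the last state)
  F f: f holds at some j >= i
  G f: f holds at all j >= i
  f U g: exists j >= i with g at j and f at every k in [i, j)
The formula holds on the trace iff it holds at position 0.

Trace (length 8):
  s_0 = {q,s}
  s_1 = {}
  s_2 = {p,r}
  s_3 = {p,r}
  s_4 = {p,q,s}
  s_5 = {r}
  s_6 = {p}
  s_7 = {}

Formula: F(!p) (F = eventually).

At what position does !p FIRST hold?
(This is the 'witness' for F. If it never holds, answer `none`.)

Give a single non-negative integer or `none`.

Answer: 0

Derivation:
s_0={q,s}: !p=True p=False
s_1={}: !p=True p=False
s_2={p,r}: !p=False p=True
s_3={p,r}: !p=False p=True
s_4={p,q,s}: !p=False p=True
s_5={r}: !p=True p=False
s_6={p}: !p=False p=True
s_7={}: !p=True p=False
F(!p) holds; first witness at position 0.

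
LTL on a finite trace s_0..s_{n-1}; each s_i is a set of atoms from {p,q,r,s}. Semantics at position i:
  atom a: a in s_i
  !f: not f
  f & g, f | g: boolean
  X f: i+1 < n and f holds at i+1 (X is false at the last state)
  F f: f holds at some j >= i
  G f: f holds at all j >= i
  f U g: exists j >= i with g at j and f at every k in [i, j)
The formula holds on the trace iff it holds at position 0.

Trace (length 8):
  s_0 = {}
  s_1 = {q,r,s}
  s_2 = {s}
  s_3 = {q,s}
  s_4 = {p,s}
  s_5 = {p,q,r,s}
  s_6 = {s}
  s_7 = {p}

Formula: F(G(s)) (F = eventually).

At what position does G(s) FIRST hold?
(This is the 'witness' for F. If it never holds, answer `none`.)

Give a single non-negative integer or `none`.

s_0={}: G(s)=False s=False
s_1={q,r,s}: G(s)=False s=True
s_2={s}: G(s)=False s=True
s_3={q,s}: G(s)=False s=True
s_4={p,s}: G(s)=False s=True
s_5={p,q,r,s}: G(s)=False s=True
s_6={s}: G(s)=False s=True
s_7={p}: G(s)=False s=False
F(G(s)) does not hold (no witness exists).

Answer: none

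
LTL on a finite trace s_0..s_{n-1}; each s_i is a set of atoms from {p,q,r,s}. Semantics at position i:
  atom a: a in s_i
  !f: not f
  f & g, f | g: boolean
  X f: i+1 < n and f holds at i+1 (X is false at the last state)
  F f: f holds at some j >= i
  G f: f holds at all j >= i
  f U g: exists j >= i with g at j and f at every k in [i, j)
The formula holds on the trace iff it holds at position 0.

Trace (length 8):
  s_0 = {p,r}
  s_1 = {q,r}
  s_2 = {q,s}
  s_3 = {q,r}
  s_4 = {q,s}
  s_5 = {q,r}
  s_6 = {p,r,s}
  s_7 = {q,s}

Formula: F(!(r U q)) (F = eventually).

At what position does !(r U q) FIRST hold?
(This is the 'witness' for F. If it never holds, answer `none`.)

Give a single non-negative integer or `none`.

Answer: none

Derivation:
s_0={p,r}: !(r U q)=False (r U q)=True r=True q=False
s_1={q,r}: !(r U q)=False (r U q)=True r=True q=True
s_2={q,s}: !(r U q)=False (r U q)=True r=False q=True
s_3={q,r}: !(r U q)=False (r U q)=True r=True q=True
s_4={q,s}: !(r U q)=False (r U q)=True r=False q=True
s_5={q,r}: !(r U q)=False (r U q)=True r=True q=True
s_6={p,r,s}: !(r U q)=False (r U q)=True r=True q=False
s_7={q,s}: !(r U q)=False (r U q)=True r=False q=True
F(!(r U q)) does not hold (no witness exists).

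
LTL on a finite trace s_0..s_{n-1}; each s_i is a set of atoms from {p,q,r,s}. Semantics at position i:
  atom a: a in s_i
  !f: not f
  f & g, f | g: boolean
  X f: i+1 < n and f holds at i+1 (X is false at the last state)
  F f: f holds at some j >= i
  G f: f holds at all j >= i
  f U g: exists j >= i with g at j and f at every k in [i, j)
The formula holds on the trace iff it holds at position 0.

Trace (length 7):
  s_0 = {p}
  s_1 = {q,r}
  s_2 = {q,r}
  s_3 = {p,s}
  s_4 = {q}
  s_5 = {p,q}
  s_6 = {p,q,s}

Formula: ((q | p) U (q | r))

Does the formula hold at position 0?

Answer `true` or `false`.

Answer: true

Derivation:
s_0={p}: ((q | p) U (q | r))=True (q | p)=True q=False p=True (q | r)=False r=False
s_1={q,r}: ((q | p) U (q | r))=True (q | p)=True q=True p=False (q | r)=True r=True
s_2={q,r}: ((q | p) U (q | r))=True (q | p)=True q=True p=False (q | r)=True r=True
s_3={p,s}: ((q | p) U (q | r))=True (q | p)=True q=False p=True (q | r)=False r=False
s_4={q}: ((q | p) U (q | r))=True (q | p)=True q=True p=False (q | r)=True r=False
s_5={p,q}: ((q | p) U (q | r))=True (q | p)=True q=True p=True (q | r)=True r=False
s_6={p,q,s}: ((q | p) U (q | r))=True (q | p)=True q=True p=True (q | r)=True r=False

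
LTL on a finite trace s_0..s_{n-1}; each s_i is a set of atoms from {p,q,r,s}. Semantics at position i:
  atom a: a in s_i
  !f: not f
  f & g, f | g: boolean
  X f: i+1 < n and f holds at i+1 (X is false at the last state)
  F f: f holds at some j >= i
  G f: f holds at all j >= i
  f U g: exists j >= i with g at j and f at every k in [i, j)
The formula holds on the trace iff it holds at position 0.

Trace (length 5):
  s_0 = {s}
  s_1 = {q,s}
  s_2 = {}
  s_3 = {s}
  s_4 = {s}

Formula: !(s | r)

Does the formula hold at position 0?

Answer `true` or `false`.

Answer: false

Derivation:
s_0={s}: !(s | r)=False (s | r)=True s=True r=False
s_1={q,s}: !(s | r)=False (s | r)=True s=True r=False
s_2={}: !(s | r)=True (s | r)=False s=False r=False
s_3={s}: !(s | r)=False (s | r)=True s=True r=False
s_4={s}: !(s | r)=False (s | r)=True s=True r=False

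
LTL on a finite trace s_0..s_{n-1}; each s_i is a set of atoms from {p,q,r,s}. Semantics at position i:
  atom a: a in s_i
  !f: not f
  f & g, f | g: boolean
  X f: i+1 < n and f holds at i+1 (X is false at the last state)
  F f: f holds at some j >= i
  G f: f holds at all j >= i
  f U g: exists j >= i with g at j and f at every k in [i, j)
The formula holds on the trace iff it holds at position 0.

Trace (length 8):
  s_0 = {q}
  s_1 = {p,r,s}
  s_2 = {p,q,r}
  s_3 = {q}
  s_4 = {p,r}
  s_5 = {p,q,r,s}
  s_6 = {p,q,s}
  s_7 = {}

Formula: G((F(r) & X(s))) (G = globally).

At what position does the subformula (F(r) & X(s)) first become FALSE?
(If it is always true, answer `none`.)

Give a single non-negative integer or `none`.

s_0={q}: (F(r) & X(s))=True F(r)=True r=False X(s)=True s=False
s_1={p,r,s}: (F(r) & X(s))=False F(r)=True r=True X(s)=False s=True
s_2={p,q,r}: (F(r) & X(s))=False F(r)=True r=True X(s)=False s=False
s_3={q}: (F(r) & X(s))=False F(r)=True r=False X(s)=False s=False
s_4={p,r}: (F(r) & X(s))=True F(r)=True r=True X(s)=True s=False
s_5={p,q,r,s}: (F(r) & X(s))=True F(r)=True r=True X(s)=True s=True
s_6={p,q,s}: (F(r) & X(s))=False F(r)=False r=False X(s)=False s=True
s_7={}: (F(r) & X(s))=False F(r)=False r=False X(s)=False s=False
G((F(r) & X(s))) holds globally = False
First violation at position 1.

Answer: 1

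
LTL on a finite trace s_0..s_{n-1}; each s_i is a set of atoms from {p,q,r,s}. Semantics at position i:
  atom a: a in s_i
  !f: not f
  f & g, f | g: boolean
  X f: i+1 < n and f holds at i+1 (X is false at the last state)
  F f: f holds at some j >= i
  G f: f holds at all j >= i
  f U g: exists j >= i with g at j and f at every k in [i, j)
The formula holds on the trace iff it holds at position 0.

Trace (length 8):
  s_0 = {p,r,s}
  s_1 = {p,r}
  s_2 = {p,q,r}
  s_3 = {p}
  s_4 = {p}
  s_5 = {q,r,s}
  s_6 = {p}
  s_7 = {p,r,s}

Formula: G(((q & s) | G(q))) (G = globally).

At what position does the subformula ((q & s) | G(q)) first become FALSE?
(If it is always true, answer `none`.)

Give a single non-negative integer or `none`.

s_0={p,r,s}: ((q & s) | G(q))=False (q & s)=False q=False s=True G(q)=False
s_1={p,r}: ((q & s) | G(q))=False (q & s)=False q=False s=False G(q)=False
s_2={p,q,r}: ((q & s) | G(q))=False (q & s)=False q=True s=False G(q)=False
s_3={p}: ((q & s) | G(q))=False (q & s)=False q=False s=False G(q)=False
s_4={p}: ((q & s) | G(q))=False (q & s)=False q=False s=False G(q)=False
s_5={q,r,s}: ((q & s) | G(q))=True (q & s)=True q=True s=True G(q)=False
s_6={p}: ((q & s) | G(q))=False (q & s)=False q=False s=False G(q)=False
s_7={p,r,s}: ((q & s) | G(q))=False (q & s)=False q=False s=True G(q)=False
G(((q & s) | G(q))) holds globally = False
First violation at position 0.

Answer: 0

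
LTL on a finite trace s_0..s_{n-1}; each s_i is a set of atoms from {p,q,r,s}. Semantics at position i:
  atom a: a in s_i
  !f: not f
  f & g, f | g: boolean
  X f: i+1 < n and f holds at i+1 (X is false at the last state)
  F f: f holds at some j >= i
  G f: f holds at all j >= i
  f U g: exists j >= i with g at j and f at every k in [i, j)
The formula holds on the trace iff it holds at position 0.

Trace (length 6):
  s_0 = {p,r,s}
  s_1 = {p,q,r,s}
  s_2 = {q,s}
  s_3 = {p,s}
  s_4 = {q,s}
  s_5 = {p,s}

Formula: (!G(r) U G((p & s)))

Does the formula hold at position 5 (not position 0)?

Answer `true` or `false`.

s_0={p,r,s}: (!G(r) U G((p & s)))=True !G(r)=True G(r)=False r=True G((p & s))=False (p & s)=True p=True s=True
s_1={p,q,r,s}: (!G(r) U G((p & s)))=True !G(r)=True G(r)=False r=True G((p & s))=False (p & s)=True p=True s=True
s_2={q,s}: (!G(r) U G((p & s)))=True !G(r)=True G(r)=False r=False G((p & s))=False (p & s)=False p=False s=True
s_3={p,s}: (!G(r) U G((p & s)))=True !G(r)=True G(r)=False r=False G((p & s))=False (p & s)=True p=True s=True
s_4={q,s}: (!G(r) U G((p & s)))=True !G(r)=True G(r)=False r=False G((p & s))=False (p & s)=False p=False s=True
s_5={p,s}: (!G(r) U G((p & s)))=True !G(r)=True G(r)=False r=False G((p & s))=True (p & s)=True p=True s=True
Evaluating at position 5: result = True

Answer: true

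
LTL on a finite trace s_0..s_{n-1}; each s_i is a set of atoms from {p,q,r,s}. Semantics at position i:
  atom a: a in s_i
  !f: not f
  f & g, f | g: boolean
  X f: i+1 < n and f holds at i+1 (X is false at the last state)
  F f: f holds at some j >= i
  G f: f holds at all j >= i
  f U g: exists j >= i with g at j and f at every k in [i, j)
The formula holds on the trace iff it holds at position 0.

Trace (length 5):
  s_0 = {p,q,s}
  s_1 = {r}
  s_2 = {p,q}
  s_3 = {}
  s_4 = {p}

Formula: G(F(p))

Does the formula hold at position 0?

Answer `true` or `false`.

s_0={p,q,s}: G(F(p))=True F(p)=True p=True
s_1={r}: G(F(p))=True F(p)=True p=False
s_2={p,q}: G(F(p))=True F(p)=True p=True
s_3={}: G(F(p))=True F(p)=True p=False
s_4={p}: G(F(p))=True F(p)=True p=True

Answer: true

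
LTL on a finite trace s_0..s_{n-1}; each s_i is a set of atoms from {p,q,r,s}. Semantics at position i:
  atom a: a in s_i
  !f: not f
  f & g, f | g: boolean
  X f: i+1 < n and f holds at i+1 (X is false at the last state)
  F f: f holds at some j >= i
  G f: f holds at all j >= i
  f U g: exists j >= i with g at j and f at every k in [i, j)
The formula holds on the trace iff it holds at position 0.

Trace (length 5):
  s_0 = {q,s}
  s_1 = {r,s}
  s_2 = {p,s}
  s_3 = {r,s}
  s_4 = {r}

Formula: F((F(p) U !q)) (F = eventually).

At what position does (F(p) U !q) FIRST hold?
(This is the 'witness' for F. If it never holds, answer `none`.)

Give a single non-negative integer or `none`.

s_0={q,s}: (F(p) U !q)=True F(p)=True p=False !q=False q=True
s_1={r,s}: (F(p) U !q)=True F(p)=True p=False !q=True q=False
s_2={p,s}: (F(p) U !q)=True F(p)=True p=True !q=True q=False
s_3={r,s}: (F(p) U !q)=True F(p)=False p=False !q=True q=False
s_4={r}: (F(p) U !q)=True F(p)=False p=False !q=True q=False
F((F(p) U !q)) holds; first witness at position 0.

Answer: 0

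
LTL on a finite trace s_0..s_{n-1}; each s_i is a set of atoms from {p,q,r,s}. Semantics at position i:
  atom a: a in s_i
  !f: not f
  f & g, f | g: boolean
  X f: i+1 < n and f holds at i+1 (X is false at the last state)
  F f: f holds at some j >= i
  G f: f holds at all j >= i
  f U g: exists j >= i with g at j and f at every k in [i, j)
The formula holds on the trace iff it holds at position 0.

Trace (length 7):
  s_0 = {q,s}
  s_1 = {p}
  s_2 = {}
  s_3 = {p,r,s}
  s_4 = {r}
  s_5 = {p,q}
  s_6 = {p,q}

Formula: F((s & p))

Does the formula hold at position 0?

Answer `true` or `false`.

Answer: true

Derivation:
s_0={q,s}: F((s & p))=True (s & p)=False s=True p=False
s_1={p}: F((s & p))=True (s & p)=False s=False p=True
s_2={}: F((s & p))=True (s & p)=False s=False p=False
s_3={p,r,s}: F((s & p))=True (s & p)=True s=True p=True
s_4={r}: F((s & p))=False (s & p)=False s=False p=False
s_5={p,q}: F((s & p))=False (s & p)=False s=False p=True
s_6={p,q}: F((s & p))=False (s & p)=False s=False p=True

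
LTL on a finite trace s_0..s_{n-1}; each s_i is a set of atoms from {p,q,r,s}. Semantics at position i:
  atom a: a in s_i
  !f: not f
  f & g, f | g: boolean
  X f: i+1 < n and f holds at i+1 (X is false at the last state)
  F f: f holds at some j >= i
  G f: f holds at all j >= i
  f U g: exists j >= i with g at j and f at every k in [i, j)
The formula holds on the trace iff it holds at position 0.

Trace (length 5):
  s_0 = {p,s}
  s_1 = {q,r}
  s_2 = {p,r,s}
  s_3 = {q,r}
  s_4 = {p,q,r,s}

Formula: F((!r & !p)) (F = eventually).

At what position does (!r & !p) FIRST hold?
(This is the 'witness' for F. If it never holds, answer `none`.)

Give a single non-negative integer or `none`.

s_0={p,s}: (!r & !p)=False !r=True r=False !p=False p=True
s_1={q,r}: (!r & !p)=False !r=False r=True !p=True p=False
s_2={p,r,s}: (!r & !p)=False !r=False r=True !p=False p=True
s_3={q,r}: (!r & !p)=False !r=False r=True !p=True p=False
s_4={p,q,r,s}: (!r & !p)=False !r=False r=True !p=False p=True
F((!r & !p)) does not hold (no witness exists).

Answer: none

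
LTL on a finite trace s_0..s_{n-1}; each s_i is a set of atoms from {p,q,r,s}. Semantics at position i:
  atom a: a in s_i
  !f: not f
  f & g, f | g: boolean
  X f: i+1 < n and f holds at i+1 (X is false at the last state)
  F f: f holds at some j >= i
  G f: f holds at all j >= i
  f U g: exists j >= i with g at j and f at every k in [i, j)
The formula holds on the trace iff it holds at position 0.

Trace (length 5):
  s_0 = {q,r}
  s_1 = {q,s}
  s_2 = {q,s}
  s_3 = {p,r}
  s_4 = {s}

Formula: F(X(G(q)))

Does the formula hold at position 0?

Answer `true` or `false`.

s_0={q,r}: F(X(G(q)))=False X(G(q))=False G(q)=False q=True
s_1={q,s}: F(X(G(q)))=False X(G(q))=False G(q)=False q=True
s_2={q,s}: F(X(G(q)))=False X(G(q))=False G(q)=False q=True
s_3={p,r}: F(X(G(q)))=False X(G(q))=False G(q)=False q=False
s_4={s}: F(X(G(q)))=False X(G(q))=False G(q)=False q=False

Answer: false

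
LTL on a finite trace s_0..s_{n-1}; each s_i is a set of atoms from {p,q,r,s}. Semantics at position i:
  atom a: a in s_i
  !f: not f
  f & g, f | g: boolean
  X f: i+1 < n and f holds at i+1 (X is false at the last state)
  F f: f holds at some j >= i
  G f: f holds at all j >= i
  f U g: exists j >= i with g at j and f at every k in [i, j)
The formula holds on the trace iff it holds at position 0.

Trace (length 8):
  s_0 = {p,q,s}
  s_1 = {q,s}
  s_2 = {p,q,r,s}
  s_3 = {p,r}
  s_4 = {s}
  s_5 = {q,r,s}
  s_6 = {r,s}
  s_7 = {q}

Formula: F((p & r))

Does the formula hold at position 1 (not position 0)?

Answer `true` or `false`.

Answer: true

Derivation:
s_0={p,q,s}: F((p & r))=True (p & r)=False p=True r=False
s_1={q,s}: F((p & r))=True (p & r)=False p=False r=False
s_2={p,q,r,s}: F((p & r))=True (p & r)=True p=True r=True
s_3={p,r}: F((p & r))=True (p & r)=True p=True r=True
s_4={s}: F((p & r))=False (p & r)=False p=False r=False
s_5={q,r,s}: F((p & r))=False (p & r)=False p=False r=True
s_6={r,s}: F((p & r))=False (p & r)=False p=False r=True
s_7={q}: F((p & r))=False (p & r)=False p=False r=False
Evaluating at position 1: result = True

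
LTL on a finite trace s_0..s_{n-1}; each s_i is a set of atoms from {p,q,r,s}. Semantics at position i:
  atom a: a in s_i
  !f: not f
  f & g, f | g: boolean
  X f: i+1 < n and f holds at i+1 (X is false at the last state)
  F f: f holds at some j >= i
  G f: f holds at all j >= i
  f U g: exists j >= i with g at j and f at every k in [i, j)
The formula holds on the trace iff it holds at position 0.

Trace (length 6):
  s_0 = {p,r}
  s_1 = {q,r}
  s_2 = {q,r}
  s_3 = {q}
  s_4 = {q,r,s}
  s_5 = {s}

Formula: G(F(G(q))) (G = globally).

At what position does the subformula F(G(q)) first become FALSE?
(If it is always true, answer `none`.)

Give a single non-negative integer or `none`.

Answer: 0

Derivation:
s_0={p,r}: F(G(q))=False G(q)=False q=False
s_1={q,r}: F(G(q))=False G(q)=False q=True
s_2={q,r}: F(G(q))=False G(q)=False q=True
s_3={q}: F(G(q))=False G(q)=False q=True
s_4={q,r,s}: F(G(q))=False G(q)=False q=True
s_5={s}: F(G(q))=False G(q)=False q=False
G(F(G(q))) holds globally = False
First violation at position 0.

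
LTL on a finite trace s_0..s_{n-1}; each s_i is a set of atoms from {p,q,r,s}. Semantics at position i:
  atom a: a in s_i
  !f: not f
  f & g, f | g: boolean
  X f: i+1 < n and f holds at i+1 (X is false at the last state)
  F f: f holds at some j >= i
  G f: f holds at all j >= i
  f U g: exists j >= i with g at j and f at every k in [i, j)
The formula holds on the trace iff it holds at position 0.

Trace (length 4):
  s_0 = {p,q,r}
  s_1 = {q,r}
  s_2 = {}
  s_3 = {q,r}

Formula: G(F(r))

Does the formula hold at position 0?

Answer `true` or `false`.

Answer: true

Derivation:
s_0={p,q,r}: G(F(r))=True F(r)=True r=True
s_1={q,r}: G(F(r))=True F(r)=True r=True
s_2={}: G(F(r))=True F(r)=True r=False
s_3={q,r}: G(F(r))=True F(r)=True r=True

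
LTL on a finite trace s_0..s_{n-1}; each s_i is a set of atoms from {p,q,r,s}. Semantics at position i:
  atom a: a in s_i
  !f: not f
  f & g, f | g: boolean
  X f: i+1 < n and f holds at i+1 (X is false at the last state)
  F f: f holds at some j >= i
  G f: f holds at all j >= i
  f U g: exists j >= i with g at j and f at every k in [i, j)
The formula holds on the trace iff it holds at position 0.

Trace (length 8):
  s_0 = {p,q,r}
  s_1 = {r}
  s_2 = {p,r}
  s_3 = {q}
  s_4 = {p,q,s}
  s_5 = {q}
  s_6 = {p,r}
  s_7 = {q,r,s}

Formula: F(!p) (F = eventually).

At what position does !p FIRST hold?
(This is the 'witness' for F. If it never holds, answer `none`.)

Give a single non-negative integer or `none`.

Answer: 1

Derivation:
s_0={p,q,r}: !p=False p=True
s_1={r}: !p=True p=False
s_2={p,r}: !p=False p=True
s_3={q}: !p=True p=False
s_4={p,q,s}: !p=False p=True
s_5={q}: !p=True p=False
s_6={p,r}: !p=False p=True
s_7={q,r,s}: !p=True p=False
F(!p) holds; first witness at position 1.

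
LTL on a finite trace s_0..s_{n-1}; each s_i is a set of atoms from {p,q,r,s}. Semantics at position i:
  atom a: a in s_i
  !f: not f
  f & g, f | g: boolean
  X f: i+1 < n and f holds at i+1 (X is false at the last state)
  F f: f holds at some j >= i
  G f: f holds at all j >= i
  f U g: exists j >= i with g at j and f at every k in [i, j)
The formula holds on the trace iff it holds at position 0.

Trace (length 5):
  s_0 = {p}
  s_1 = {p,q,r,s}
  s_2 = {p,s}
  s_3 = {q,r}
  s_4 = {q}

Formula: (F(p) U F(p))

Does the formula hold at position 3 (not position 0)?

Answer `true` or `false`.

s_0={p}: (F(p) U F(p))=True F(p)=True p=True
s_1={p,q,r,s}: (F(p) U F(p))=True F(p)=True p=True
s_2={p,s}: (F(p) U F(p))=True F(p)=True p=True
s_3={q,r}: (F(p) U F(p))=False F(p)=False p=False
s_4={q}: (F(p) U F(p))=False F(p)=False p=False
Evaluating at position 3: result = False

Answer: false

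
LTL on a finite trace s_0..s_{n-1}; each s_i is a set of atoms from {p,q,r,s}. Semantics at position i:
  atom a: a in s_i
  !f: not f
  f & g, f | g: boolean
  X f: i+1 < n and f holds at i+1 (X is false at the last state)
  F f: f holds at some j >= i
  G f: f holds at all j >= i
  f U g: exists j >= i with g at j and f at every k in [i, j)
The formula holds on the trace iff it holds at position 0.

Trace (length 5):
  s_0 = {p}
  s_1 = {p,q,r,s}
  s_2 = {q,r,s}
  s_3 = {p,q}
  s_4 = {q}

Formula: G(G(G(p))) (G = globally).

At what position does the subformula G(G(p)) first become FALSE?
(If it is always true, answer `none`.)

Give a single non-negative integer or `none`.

Answer: 0

Derivation:
s_0={p}: G(G(p))=False G(p)=False p=True
s_1={p,q,r,s}: G(G(p))=False G(p)=False p=True
s_2={q,r,s}: G(G(p))=False G(p)=False p=False
s_3={p,q}: G(G(p))=False G(p)=False p=True
s_4={q}: G(G(p))=False G(p)=False p=False
G(G(G(p))) holds globally = False
First violation at position 0.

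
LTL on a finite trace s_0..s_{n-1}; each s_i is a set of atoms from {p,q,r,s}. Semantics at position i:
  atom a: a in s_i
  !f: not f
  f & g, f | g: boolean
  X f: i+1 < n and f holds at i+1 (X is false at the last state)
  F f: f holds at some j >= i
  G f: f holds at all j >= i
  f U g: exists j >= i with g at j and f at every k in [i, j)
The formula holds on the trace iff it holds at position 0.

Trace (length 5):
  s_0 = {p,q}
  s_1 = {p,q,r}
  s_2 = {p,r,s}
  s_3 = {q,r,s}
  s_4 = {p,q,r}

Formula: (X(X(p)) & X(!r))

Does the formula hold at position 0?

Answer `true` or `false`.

Answer: false

Derivation:
s_0={p,q}: (X(X(p)) & X(!r))=False X(X(p))=True X(p)=True p=True X(!r)=False !r=True r=False
s_1={p,q,r}: (X(X(p)) & X(!r))=False X(X(p))=False X(p)=True p=True X(!r)=False !r=False r=True
s_2={p,r,s}: (X(X(p)) & X(!r))=False X(X(p))=True X(p)=False p=True X(!r)=False !r=False r=True
s_3={q,r,s}: (X(X(p)) & X(!r))=False X(X(p))=False X(p)=True p=False X(!r)=False !r=False r=True
s_4={p,q,r}: (X(X(p)) & X(!r))=False X(X(p))=False X(p)=False p=True X(!r)=False !r=False r=True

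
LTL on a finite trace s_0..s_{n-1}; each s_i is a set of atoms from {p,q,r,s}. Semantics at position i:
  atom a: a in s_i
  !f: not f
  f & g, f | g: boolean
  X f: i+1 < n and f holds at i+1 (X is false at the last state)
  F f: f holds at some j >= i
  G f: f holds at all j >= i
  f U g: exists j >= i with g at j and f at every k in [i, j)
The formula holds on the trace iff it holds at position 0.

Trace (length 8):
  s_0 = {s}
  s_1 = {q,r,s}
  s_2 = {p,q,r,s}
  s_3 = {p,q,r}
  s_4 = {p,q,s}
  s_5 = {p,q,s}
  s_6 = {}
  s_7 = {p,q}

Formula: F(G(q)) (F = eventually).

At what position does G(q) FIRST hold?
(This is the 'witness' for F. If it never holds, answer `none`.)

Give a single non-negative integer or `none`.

Answer: 7

Derivation:
s_0={s}: G(q)=False q=False
s_1={q,r,s}: G(q)=False q=True
s_2={p,q,r,s}: G(q)=False q=True
s_3={p,q,r}: G(q)=False q=True
s_4={p,q,s}: G(q)=False q=True
s_5={p,q,s}: G(q)=False q=True
s_6={}: G(q)=False q=False
s_7={p,q}: G(q)=True q=True
F(G(q)) holds; first witness at position 7.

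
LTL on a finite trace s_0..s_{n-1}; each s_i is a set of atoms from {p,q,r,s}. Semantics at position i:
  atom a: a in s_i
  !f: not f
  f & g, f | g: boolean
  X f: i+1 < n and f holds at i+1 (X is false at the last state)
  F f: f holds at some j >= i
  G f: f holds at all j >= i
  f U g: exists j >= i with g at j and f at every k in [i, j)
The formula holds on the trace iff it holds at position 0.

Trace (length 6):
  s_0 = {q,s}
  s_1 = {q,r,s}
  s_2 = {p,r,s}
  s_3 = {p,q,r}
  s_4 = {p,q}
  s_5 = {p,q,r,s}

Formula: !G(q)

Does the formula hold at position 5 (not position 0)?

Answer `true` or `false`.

s_0={q,s}: !G(q)=True G(q)=False q=True
s_1={q,r,s}: !G(q)=True G(q)=False q=True
s_2={p,r,s}: !G(q)=True G(q)=False q=False
s_3={p,q,r}: !G(q)=False G(q)=True q=True
s_4={p,q}: !G(q)=False G(q)=True q=True
s_5={p,q,r,s}: !G(q)=False G(q)=True q=True
Evaluating at position 5: result = False

Answer: false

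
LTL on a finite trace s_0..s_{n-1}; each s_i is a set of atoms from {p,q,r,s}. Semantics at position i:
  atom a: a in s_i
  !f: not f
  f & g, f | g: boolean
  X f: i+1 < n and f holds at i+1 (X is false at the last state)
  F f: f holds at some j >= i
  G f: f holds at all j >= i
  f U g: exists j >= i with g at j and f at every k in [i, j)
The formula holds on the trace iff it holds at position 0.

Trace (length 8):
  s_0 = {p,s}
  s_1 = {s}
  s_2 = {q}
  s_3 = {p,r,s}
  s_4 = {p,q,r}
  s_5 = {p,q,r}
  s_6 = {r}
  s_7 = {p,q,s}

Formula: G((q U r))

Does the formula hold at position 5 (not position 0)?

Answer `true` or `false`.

s_0={p,s}: G((q U r))=False (q U r)=False q=False r=False
s_1={s}: G((q U r))=False (q U r)=False q=False r=False
s_2={q}: G((q U r))=False (q U r)=True q=True r=False
s_3={p,r,s}: G((q U r))=False (q U r)=True q=False r=True
s_4={p,q,r}: G((q U r))=False (q U r)=True q=True r=True
s_5={p,q,r}: G((q U r))=False (q U r)=True q=True r=True
s_6={r}: G((q U r))=False (q U r)=True q=False r=True
s_7={p,q,s}: G((q U r))=False (q U r)=False q=True r=False
Evaluating at position 5: result = False

Answer: false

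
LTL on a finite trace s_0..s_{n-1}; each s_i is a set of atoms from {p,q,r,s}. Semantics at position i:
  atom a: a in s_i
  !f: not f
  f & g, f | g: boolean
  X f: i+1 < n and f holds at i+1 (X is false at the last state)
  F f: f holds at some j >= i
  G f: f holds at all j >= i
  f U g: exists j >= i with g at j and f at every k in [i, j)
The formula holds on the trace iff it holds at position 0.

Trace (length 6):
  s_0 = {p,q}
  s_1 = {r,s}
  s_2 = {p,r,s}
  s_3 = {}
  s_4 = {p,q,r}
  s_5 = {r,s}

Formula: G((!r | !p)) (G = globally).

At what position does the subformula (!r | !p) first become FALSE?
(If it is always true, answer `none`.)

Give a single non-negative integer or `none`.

Answer: 2

Derivation:
s_0={p,q}: (!r | !p)=True !r=True r=False !p=False p=True
s_1={r,s}: (!r | !p)=True !r=False r=True !p=True p=False
s_2={p,r,s}: (!r | !p)=False !r=False r=True !p=False p=True
s_3={}: (!r | !p)=True !r=True r=False !p=True p=False
s_4={p,q,r}: (!r | !p)=False !r=False r=True !p=False p=True
s_5={r,s}: (!r | !p)=True !r=False r=True !p=True p=False
G((!r | !p)) holds globally = False
First violation at position 2.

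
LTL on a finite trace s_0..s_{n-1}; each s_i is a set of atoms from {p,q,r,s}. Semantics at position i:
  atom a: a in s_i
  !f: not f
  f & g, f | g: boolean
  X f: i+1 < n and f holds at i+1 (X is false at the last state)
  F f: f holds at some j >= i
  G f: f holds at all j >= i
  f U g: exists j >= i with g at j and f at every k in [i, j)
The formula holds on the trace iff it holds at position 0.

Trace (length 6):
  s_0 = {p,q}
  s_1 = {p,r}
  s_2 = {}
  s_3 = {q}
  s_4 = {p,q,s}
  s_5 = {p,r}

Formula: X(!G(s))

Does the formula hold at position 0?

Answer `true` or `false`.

s_0={p,q}: X(!G(s))=True !G(s)=True G(s)=False s=False
s_1={p,r}: X(!G(s))=True !G(s)=True G(s)=False s=False
s_2={}: X(!G(s))=True !G(s)=True G(s)=False s=False
s_3={q}: X(!G(s))=True !G(s)=True G(s)=False s=False
s_4={p,q,s}: X(!G(s))=True !G(s)=True G(s)=False s=True
s_5={p,r}: X(!G(s))=False !G(s)=True G(s)=False s=False

Answer: true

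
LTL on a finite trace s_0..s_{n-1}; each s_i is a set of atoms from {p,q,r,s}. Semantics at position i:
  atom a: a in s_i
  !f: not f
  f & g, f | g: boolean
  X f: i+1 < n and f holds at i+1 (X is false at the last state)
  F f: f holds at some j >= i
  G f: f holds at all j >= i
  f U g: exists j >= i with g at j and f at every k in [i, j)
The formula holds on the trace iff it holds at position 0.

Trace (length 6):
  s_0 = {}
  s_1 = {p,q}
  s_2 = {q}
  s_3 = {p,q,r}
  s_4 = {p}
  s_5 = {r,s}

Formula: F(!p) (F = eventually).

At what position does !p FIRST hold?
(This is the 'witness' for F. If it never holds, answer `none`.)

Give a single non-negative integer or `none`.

s_0={}: !p=True p=False
s_1={p,q}: !p=False p=True
s_2={q}: !p=True p=False
s_3={p,q,r}: !p=False p=True
s_4={p}: !p=False p=True
s_5={r,s}: !p=True p=False
F(!p) holds; first witness at position 0.

Answer: 0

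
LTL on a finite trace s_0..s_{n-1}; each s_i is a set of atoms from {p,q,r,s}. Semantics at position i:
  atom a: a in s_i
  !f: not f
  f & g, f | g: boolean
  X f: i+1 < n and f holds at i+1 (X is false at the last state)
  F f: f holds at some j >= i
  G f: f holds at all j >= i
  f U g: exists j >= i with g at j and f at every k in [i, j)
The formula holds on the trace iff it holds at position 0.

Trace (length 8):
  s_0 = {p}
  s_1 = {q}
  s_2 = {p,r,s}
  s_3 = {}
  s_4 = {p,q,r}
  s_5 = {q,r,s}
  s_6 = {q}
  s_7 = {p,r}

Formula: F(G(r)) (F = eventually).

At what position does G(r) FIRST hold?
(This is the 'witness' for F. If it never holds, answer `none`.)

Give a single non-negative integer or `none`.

s_0={p}: G(r)=False r=False
s_1={q}: G(r)=False r=False
s_2={p,r,s}: G(r)=False r=True
s_3={}: G(r)=False r=False
s_4={p,q,r}: G(r)=False r=True
s_5={q,r,s}: G(r)=False r=True
s_6={q}: G(r)=False r=False
s_7={p,r}: G(r)=True r=True
F(G(r)) holds; first witness at position 7.

Answer: 7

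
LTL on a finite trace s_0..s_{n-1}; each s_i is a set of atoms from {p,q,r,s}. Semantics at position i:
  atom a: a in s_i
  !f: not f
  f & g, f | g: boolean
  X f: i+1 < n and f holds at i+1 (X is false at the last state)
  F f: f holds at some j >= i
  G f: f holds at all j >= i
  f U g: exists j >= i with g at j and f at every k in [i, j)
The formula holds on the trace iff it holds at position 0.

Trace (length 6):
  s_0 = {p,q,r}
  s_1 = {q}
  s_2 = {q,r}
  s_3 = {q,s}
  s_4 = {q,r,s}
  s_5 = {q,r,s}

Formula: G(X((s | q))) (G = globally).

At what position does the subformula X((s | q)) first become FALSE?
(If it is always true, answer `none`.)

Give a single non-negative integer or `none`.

Answer: 5

Derivation:
s_0={p,q,r}: X((s | q))=True (s | q)=True s=False q=True
s_1={q}: X((s | q))=True (s | q)=True s=False q=True
s_2={q,r}: X((s | q))=True (s | q)=True s=False q=True
s_3={q,s}: X((s | q))=True (s | q)=True s=True q=True
s_4={q,r,s}: X((s | q))=True (s | q)=True s=True q=True
s_5={q,r,s}: X((s | q))=False (s | q)=True s=True q=True
G(X((s | q))) holds globally = False
First violation at position 5.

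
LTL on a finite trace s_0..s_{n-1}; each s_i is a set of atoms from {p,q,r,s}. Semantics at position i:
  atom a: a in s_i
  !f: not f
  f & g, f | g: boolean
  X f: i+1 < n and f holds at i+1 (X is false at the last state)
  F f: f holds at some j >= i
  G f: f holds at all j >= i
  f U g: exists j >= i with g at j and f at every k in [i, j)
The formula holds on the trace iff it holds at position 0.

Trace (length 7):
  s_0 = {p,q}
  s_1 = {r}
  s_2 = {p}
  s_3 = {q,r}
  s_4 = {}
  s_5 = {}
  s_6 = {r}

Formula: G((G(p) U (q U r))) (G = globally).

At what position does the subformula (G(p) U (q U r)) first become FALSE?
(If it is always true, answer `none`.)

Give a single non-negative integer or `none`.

Answer: 2

Derivation:
s_0={p,q}: (G(p) U (q U r))=True G(p)=False p=True (q U r)=True q=True r=False
s_1={r}: (G(p) U (q U r))=True G(p)=False p=False (q U r)=True q=False r=True
s_2={p}: (G(p) U (q U r))=False G(p)=False p=True (q U r)=False q=False r=False
s_3={q,r}: (G(p) U (q U r))=True G(p)=False p=False (q U r)=True q=True r=True
s_4={}: (G(p) U (q U r))=False G(p)=False p=False (q U r)=False q=False r=False
s_5={}: (G(p) U (q U r))=False G(p)=False p=False (q U r)=False q=False r=False
s_6={r}: (G(p) U (q U r))=True G(p)=False p=False (q U r)=True q=False r=True
G((G(p) U (q U r))) holds globally = False
First violation at position 2.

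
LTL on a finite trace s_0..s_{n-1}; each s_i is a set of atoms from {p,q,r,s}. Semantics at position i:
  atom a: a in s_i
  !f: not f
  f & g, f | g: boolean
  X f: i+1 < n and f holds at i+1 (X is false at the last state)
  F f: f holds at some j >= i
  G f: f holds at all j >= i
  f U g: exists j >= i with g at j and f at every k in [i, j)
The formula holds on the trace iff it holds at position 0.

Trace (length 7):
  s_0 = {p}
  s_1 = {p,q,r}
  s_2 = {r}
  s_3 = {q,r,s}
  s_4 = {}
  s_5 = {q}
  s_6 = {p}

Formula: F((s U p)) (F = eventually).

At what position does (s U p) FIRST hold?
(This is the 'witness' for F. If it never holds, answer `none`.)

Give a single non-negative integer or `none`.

Answer: 0

Derivation:
s_0={p}: (s U p)=True s=False p=True
s_1={p,q,r}: (s U p)=True s=False p=True
s_2={r}: (s U p)=False s=False p=False
s_3={q,r,s}: (s U p)=False s=True p=False
s_4={}: (s U p)=False s=False p=False
s_5={q}: (s U p)=False s=False p=False
s_6={p}: (s U p)=True s=False p=True
F((s U p)) holds; first witness at position 0.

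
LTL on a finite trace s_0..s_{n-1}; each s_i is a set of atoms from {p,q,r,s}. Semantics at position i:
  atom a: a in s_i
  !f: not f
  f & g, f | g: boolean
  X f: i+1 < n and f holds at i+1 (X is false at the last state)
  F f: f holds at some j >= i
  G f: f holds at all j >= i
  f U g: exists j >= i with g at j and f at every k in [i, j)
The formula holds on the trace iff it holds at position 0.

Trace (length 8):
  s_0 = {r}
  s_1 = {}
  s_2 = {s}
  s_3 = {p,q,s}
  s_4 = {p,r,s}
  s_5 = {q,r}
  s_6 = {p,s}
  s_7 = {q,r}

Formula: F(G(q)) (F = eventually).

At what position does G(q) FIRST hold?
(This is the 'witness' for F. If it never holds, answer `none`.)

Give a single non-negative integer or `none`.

Answer: 7

Derivation:
s_0={r}: G(q)=False q=False
s_1={}: G(q)=False q=False
s_2={s}: G(q)=False q=False
s_3={p,q,s}: G(q)=False q=True
s_4={p,r,s}: G(q)=False q=False
s_5={q,r}: G(q)=False q=True
s_6={p,s}: G(q)=False q=False
s_7={q,r}: G(q)=True q=True
F(G(q)) holds; first witness at position 7.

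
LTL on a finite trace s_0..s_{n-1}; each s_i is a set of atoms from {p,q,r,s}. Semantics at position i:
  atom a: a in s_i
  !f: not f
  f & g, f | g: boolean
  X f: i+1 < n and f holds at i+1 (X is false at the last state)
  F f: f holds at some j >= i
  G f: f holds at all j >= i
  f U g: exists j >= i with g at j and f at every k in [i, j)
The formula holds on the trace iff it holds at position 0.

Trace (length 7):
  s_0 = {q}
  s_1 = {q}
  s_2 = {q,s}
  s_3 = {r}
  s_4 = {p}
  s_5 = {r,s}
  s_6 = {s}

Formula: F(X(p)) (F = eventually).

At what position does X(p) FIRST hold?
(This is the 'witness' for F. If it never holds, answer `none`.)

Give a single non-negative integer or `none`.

s_0={q}: X(p)=False p=False
s_1={q}: X(p)=False p=False
s_2={q,s}: X(p)=False p=False
s_3={r}: X(p)=True p=False
s_4={p}: X(p)=False p=True
s_5={r,s}: X(p)=False p=False
s_6={s}: X(p)=False p=False
F(X(p)) holds; first witness at position 3.

Answer: 3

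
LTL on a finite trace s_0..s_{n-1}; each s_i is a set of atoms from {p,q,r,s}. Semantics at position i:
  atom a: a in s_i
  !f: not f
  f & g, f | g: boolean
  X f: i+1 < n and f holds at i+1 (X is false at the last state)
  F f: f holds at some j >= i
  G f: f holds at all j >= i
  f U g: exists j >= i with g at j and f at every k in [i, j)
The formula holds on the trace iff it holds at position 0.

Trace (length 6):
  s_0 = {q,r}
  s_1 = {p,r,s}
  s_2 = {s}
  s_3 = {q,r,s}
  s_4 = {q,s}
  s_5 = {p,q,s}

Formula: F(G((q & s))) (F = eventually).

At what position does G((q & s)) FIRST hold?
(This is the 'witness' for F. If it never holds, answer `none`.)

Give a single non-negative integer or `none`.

Answer: 3

Derivation:
s_0={q,r}: G((q & s))=False (q & s)=False q=True s=False
s_1={p,r,s}: G((q & s))=False (q & s)=False q=False s=True
s_2={s}: G((q & s))=False (q & s)=False q=False s=True
s_3={q,r,s}: G((q & s))=True (q & s)=True q=True s=True
s_4={q,s}: G((q & s))=True (q & s)=True q=True s=True
s_5={p,q,s}: G((q & s))=True (q & s)=True q=True s=True
F(G((q & s))) holds; first witness at position 3.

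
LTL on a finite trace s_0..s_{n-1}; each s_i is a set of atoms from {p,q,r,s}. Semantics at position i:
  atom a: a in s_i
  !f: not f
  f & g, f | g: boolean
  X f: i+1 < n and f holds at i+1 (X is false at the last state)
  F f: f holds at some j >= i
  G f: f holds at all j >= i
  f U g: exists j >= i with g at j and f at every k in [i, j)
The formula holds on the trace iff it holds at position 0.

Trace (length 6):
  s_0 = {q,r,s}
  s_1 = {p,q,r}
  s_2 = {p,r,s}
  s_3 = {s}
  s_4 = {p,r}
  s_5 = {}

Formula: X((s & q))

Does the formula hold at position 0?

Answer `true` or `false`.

Answer: false

Derivation:
s_0={q,r,s}: X((s & q))=False (s & q)=True s=True q=True
s_1={p,q,r}: X((s & q))=False (s & q)=False s=False q=True
s_2={p,r,s}: X((s & q))=False (s & q)=False s=True q=False
s_3={s}: X((s & q))=False (s & q)=False s=True q=False
s_4={p,r}: X((s & q))=False (s & q)=False s=False q=False
s_5={}: X((s & q))=False (s & q)=False s=False q=False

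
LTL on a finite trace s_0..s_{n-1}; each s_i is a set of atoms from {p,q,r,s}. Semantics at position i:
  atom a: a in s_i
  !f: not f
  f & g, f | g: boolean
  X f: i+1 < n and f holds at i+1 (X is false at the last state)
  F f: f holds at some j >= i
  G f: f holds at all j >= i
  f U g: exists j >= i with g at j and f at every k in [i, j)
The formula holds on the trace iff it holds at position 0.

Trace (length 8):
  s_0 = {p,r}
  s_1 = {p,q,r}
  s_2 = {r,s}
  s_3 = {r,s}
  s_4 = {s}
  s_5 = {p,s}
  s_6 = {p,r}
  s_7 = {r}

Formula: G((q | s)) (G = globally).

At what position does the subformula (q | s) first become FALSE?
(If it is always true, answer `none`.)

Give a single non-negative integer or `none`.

s_0={p,r}: (q | s)=False q=False s=False
s_1={p,q,r}: (q | s)=True q=True s=False
s_2={r,s}: (q | s)=True q=False s=True
s_3={r,s}: (q | s)=True q=False s=True
s_4={s}: (q | s)=True q=False s=True
s_5={p,s}: (q | s)=True q=False s=True
s_6={p,r}: (q | s)=False q=False s=False
s_7={r}: (q | s)=False q=False s=False
G((q | s)) holds globally = False
First violation at position 0.

Answer: 0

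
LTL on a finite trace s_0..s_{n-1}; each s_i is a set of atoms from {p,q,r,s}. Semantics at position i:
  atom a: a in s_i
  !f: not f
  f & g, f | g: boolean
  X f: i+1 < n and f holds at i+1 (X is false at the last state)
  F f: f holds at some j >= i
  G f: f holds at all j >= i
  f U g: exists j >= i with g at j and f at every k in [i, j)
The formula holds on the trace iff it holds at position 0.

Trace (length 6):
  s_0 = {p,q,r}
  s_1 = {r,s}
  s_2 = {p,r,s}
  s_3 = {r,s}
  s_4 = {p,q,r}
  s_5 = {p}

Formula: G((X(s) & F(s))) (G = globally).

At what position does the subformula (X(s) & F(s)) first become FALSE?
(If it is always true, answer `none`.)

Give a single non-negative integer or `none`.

Answer: 3

Derivation:
s_0={p,q,r}: (X(s) & F(s))=True X(s)=True s=False F(s)=True
s_1={r,s}: (X(s) & F(s))=True X(s)=True s=True F(s)=True
s_2={p,r,s}: (X(s) & F(s))=True X(s)=True s=True F(s)=True
s_3={r,s}: (X(s) & F(s))=False X(s)=False s=True F(s)=True
s_4={p,q,r}: (X(s) & F(s))=False X(s)=False s=False F(s)=False
s_5={p}: (X(s) & F(s))=False X(s)=False s=False F(s)=False
G((X(s) & F(s))) holds globally = False
First violation at position 3.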